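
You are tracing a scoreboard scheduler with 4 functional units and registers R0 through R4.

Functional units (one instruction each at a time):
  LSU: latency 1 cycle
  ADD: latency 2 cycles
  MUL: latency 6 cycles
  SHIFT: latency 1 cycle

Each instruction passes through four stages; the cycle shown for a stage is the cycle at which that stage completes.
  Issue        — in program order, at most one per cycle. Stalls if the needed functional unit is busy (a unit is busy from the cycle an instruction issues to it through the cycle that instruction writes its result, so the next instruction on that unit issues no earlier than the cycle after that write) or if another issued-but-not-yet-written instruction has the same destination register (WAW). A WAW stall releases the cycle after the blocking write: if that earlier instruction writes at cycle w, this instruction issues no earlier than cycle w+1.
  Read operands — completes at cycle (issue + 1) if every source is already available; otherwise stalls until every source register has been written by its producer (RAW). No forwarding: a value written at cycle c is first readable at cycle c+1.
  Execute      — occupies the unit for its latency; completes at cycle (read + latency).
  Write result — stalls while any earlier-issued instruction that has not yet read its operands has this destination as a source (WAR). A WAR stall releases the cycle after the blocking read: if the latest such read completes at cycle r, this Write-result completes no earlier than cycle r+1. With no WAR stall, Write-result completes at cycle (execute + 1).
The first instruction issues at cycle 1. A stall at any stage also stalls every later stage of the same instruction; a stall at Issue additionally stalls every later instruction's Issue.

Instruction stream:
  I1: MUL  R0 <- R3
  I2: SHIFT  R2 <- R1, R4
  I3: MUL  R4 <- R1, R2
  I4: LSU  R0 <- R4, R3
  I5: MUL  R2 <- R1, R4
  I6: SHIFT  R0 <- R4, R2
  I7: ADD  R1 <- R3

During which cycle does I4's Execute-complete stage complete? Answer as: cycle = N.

cycle = 20

cycle 1: I1 issues→MUL
cycle 2: I1 reads; I2 issues→SHIFT
cycle 3: I2 reads
cycle 4: I2 exec-done
cycle 5: I2 writes R2
cycle 8: I1 exec-done
cycle 9: I1 writes R0
cycle 10: I3 issues→MUL
cycle 11: I3 reads; I4 issues→LSU
cycle 17: I3 exec-done
cycle 18: I3 writes R4
cycle 19: I4 reads; I5 issues→MUL
cycle 20: I4 exec-done; I5 reads
cycle 21: I4 writes R0
cycle 22: I6 issues→SHIFT
cycle 23: I7 issues→ADD
cycle 24: I7 reads
cycle 26: I5 exec-done; I7 exec-done
cycle 27: I5 writes R2; I7 writes R1
cycle 28: I6 reads
cycle 29: I6 exec-done
cycle 30: I6 writes R0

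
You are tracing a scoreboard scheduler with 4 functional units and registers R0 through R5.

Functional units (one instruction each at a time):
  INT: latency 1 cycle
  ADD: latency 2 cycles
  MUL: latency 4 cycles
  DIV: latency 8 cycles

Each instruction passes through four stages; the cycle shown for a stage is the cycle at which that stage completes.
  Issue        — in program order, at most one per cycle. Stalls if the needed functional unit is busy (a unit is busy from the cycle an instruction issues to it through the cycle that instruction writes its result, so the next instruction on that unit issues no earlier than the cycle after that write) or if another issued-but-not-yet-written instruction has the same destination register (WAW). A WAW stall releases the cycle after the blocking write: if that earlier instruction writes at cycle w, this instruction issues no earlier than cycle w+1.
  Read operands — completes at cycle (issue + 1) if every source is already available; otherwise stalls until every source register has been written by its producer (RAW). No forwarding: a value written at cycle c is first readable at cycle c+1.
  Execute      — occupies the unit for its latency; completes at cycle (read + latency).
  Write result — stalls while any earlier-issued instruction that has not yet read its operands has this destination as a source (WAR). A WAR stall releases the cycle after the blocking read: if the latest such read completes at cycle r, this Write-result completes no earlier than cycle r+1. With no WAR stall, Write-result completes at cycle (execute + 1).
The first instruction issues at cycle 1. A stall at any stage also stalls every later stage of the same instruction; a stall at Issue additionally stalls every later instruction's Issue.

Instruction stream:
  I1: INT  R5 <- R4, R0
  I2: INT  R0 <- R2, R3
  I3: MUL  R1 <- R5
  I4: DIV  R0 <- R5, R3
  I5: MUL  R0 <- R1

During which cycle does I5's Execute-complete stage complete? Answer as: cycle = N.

  I1 | 1 | 2 | 3 | 4
  I2 | 5 | 6 | 7 | 8   struct: INT busy until I1 writes@4
  I3 | 6 | 7 | 11 | 12
  I4 | 9 | 10 | 18 | 19   WAW R0: wait I2 write@8
  I5 | 20 | 21 | 25 | 26   WAW R0: wait I4 write@19

cycle = 25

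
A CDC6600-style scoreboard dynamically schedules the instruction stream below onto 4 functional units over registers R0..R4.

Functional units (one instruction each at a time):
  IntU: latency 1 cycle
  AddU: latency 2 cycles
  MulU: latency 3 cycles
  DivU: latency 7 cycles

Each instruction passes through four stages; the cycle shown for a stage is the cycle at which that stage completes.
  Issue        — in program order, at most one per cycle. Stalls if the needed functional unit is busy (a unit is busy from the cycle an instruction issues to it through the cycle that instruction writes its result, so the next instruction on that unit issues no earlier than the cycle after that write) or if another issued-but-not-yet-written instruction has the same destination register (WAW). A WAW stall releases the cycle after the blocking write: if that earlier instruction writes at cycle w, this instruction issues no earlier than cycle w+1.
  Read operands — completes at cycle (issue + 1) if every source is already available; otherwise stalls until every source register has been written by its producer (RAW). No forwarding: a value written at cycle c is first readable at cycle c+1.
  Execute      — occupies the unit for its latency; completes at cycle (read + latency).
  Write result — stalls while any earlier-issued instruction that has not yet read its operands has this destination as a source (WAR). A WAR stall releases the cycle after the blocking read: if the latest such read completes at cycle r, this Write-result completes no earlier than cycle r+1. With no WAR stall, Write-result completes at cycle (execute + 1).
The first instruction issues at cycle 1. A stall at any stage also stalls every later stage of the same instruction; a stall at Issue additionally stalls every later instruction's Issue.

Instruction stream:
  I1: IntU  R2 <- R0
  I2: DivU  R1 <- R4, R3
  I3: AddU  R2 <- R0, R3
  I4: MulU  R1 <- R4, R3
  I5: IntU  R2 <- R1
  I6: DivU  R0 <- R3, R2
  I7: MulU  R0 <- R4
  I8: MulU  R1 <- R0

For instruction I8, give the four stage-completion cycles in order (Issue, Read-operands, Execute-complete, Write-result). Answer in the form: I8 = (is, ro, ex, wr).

I8 = (36, 37, 40, 41)

[1] I1→IntU
[2] I1 RO, I2→DivU
[3] I1 EX, I2 RO
[4] I1 WR R2
[5] I3→AddU
[6] I3 RO
[8] I3 EX
[9] I3 WR R2
[10] I2 EX
[11] I2 WR R1
[12] I4→MulU
[13] I4 RO, I5→IntU
[14] I6→DivU
[16] I4 EX
[17] I4 WR R1
[18] I5 RO
[19] I5 EX
[20] I5 WR R2
[21] I6 RO
[28] I6 EX
[29] I6 WR R0
[30] I7→MulU
[31] I7 RO
[34] I7 EX
[35] I7 WR R0
[36] I8→MulU
[37] I8 RO
[40] I8 EX
[41] I8 WR R1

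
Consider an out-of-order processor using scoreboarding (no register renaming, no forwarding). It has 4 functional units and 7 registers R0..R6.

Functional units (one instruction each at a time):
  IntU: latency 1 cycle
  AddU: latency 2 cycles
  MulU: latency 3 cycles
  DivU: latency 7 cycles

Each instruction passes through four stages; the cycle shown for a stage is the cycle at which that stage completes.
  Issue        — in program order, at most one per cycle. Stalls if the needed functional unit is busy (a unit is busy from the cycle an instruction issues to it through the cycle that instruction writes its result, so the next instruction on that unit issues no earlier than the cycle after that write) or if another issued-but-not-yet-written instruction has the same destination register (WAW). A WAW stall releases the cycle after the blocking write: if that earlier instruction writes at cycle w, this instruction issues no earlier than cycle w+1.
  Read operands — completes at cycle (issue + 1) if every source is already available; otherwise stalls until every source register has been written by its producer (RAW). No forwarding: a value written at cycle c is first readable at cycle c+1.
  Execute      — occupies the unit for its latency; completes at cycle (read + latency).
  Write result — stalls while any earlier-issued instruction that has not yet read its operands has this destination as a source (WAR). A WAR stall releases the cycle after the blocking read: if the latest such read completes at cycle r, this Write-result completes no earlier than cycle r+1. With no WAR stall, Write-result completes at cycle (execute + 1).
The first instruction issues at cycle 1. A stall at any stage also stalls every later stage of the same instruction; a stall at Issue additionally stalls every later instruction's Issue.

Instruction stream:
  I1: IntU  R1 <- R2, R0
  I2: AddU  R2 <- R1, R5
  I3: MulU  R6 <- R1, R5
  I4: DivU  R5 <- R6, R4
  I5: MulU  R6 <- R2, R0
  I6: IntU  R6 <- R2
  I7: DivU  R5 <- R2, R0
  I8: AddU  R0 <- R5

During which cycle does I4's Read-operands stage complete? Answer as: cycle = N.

cycle = 10

I1: IS=1 RO=2 EX=3 WR=4
I2: IS=2 RO=5 EX=7 WR=8  [RAW R1: wait I1 write@4]
I3: IS=3 RO=5 EX=8 WR=9  [RAW R1: wait I1 write@4]
I4: IS=4 RO=10 EX=17 WR=18  [RAW R6: wait I3 write@9]
I5: IS=10 RO=11 EX=14 WR=15  [struct: MulU busy until I3 writes@9]
I6: IS=16 RO=17 EX=18 WR=19  [WAW R6: wait I5 write@15]
I7: IS=19 RO=20 EX=27 WR=28  [struct: DivU busy until I4 writes@18]
I8: IS=20 RO=29 EX=31 WR=32  [RAW R5: wait I7 write@28]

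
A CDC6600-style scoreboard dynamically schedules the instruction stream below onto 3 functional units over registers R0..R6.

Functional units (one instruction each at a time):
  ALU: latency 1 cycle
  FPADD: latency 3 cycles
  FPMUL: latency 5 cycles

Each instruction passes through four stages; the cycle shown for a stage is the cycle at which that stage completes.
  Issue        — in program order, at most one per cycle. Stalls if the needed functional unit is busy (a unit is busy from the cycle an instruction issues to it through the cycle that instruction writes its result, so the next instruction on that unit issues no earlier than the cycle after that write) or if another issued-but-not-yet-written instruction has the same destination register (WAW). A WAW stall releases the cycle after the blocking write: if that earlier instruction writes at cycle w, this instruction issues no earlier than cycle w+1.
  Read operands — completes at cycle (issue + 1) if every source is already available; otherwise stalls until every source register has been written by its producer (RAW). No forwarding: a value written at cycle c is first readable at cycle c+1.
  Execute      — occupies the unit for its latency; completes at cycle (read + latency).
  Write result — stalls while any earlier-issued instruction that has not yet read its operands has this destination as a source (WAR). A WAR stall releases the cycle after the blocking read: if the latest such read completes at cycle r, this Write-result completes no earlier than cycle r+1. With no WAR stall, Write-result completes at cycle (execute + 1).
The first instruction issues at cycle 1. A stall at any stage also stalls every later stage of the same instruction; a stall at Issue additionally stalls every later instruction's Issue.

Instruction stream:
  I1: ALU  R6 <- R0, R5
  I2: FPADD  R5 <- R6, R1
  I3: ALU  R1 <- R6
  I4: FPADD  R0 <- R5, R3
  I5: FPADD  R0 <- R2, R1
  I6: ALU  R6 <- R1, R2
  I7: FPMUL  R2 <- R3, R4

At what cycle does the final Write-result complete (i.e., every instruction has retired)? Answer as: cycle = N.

cycle 1: issue I1 (ALU)
cycle 2: I1 read-ops; issue I2 (FPADD)
cycle 3: I1 finished on ALU
cycle 4: I1→R6
cycle 5: I2 read-ops; issue I3 (ALU)
cycle 6: I3 read-ops
cycle 7: I3 finished on ALU
cycle 8: I2 finished on FPADD; I3→R1
cycle 9: I2→R5
cycle 10: issue I4 (FPADD)
cycle 11: I4 read-ops
cycle 14: I4 finished on FPADD
cycle 15: I4→R0
cycle 16: issue I5 (FPADD)
cycle 17: I5 read-ops; issue I6 (ALU)
cycle 18: I6 read-ops; issue I7 (FPMUL)
cycle 19: I6 finished on ALU; I7 read-ops
cycle 20: I5 finished on FPADD; I6→R6
cycle 21: I5→R0
cycle 24: I7 finished on FPMUL
cycle 25: I7→R2

cycle = 25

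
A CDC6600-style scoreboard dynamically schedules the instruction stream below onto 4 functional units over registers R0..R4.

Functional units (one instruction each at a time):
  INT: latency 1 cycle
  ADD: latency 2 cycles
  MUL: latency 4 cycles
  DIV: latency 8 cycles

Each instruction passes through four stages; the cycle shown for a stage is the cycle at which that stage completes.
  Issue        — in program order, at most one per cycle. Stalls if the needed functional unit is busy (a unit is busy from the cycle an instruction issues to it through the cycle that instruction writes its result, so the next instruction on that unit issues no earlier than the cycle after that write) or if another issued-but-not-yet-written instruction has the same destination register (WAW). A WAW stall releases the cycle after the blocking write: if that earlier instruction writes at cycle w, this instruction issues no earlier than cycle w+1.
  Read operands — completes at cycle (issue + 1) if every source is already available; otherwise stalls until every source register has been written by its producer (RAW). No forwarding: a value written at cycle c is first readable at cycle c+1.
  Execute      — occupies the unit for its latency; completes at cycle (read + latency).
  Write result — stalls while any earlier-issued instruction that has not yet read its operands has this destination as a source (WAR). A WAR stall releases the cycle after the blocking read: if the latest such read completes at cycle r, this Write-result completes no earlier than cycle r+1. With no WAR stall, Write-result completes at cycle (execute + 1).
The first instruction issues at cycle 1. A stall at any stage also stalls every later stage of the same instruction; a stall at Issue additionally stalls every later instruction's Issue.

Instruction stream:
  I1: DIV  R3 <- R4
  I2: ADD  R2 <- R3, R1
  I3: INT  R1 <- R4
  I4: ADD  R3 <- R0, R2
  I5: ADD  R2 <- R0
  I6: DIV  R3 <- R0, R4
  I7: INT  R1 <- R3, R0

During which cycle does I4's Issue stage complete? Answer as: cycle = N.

c1: I1→DIV
c2: I1 RO · I2→ADD
c3: I3→INT
c4: I3 RO
c5: I3 EX
c10: I1 EX
c11: I1 WR R3
c12: I2 RO
c13: I3 WR R1
c14: I2 EX
c15: I2 WR R2
c16: I4→ADD
c17: I4 RO
c19: I4 EX
c20: I4 WR R3
c21: I5→ADD
c22: I5 RO · I6→DIV
c23: I6 RO · I7→INT
c24: I5 EX
c25: I5 WR R2
c31: I6 EX
c32: I6 WR R3
c33: I7 RO
c34: I7 EX
c35: I7 WR R1

cycle = 16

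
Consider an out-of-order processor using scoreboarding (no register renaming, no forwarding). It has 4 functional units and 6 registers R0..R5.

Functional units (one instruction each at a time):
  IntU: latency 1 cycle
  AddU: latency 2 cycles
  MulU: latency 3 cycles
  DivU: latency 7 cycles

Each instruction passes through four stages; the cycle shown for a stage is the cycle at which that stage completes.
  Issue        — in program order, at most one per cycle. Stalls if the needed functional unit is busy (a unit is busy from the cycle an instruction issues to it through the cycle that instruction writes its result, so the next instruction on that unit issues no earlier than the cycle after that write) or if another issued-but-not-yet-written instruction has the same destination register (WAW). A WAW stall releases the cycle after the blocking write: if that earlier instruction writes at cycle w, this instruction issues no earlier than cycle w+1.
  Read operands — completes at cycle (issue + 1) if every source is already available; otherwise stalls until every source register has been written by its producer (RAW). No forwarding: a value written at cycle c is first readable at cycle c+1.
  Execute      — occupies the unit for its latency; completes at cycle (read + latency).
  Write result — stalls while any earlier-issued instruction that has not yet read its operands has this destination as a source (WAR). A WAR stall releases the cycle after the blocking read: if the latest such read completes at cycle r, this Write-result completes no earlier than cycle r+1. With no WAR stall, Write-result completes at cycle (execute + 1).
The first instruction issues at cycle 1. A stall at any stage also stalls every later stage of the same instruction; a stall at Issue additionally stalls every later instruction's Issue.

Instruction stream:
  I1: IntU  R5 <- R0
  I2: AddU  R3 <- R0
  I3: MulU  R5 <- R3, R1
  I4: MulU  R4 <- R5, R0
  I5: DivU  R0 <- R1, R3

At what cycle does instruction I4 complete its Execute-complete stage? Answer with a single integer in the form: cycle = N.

1) issue 1, read 2, done 3, write 4
2) issue 2, read 3, done 5, write 6
3) issue 5, read 7, done 10, write 11  <WAW R5: wait I1 write@4 / RAW R3: wait I2 write@6>
4) issue 12, read 13, done 16, write 17  <struct: MulU busy until I3 writes@11>
5) issue 13, read 14, done 21, write 22

cycle = 16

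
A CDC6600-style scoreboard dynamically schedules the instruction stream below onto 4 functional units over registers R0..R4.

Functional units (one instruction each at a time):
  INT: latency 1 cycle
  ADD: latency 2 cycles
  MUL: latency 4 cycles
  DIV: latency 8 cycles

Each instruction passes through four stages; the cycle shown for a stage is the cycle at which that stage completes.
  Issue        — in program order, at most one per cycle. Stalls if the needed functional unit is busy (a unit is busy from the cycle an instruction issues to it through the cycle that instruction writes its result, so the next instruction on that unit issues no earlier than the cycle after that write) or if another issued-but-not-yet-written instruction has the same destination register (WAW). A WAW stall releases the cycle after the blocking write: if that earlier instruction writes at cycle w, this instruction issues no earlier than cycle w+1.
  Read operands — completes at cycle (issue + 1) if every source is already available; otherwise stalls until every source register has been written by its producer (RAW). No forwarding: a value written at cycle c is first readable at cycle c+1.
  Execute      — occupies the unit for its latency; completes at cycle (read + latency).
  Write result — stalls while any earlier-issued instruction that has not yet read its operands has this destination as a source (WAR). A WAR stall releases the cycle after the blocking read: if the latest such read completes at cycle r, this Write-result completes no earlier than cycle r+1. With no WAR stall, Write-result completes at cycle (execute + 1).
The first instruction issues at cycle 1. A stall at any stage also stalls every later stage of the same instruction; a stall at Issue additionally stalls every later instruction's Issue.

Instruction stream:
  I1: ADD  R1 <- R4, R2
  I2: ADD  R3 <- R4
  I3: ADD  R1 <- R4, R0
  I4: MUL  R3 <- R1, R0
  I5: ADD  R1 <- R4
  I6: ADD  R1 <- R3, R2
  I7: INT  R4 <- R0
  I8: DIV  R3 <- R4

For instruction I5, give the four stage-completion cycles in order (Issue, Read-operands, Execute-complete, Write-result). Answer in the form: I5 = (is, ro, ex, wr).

I1: IS=1 RO=2 EX=4 WR=5
I2: IS=6 RO=7 EX=9 WR=10  [struct: ADD busy until I1 writes@5]
I3: IS=11 RO=12 EX=14 WR=15  [struct: ADD busy until I2 writes@10]
I4: IS=12 RO=16 EX=20 WR=21  [RAW R1: wait I3 write@15]
I5: IS=16 RO=17 EX=19 WR=20  [struct: ADD busy until I3 writes@15]
I6: IS=21 RO=22 EX=24 WR=25  [struct: ADD busy until I5 writes@20]
I7: IS=22 RO=23 EX=24 WR=25
I8: IS=23 RO=26 EX=34 WR=35  [RAW R4: wait I7 write@25]

I5 = (16, 17, 19, 20)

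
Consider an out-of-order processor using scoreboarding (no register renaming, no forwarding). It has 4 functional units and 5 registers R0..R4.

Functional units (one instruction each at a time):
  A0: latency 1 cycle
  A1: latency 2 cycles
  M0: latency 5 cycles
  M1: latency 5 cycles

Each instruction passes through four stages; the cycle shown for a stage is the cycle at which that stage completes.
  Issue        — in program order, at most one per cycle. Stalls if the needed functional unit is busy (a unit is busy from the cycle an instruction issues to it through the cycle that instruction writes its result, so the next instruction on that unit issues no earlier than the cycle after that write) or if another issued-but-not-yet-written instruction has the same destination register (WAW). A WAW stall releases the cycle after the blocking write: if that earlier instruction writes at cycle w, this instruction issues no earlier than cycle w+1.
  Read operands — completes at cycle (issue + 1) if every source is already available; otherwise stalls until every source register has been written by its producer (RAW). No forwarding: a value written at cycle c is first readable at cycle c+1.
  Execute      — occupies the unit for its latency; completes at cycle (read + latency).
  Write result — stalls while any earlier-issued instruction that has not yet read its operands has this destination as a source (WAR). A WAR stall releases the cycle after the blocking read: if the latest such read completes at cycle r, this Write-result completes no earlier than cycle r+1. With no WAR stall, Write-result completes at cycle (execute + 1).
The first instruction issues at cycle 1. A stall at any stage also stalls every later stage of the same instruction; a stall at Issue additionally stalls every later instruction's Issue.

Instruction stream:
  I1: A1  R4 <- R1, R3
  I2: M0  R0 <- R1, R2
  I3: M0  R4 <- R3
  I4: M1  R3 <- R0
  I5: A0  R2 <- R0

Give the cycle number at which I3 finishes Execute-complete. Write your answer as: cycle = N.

[I1] 1/2/4/5
[I2] 2/3/8/9
[I3] 10/11/16/17  (struct: M0 busy until I2 writes@9)
[I4] 11/12/17/18
[I5] 12/13/14/15

cycle = 16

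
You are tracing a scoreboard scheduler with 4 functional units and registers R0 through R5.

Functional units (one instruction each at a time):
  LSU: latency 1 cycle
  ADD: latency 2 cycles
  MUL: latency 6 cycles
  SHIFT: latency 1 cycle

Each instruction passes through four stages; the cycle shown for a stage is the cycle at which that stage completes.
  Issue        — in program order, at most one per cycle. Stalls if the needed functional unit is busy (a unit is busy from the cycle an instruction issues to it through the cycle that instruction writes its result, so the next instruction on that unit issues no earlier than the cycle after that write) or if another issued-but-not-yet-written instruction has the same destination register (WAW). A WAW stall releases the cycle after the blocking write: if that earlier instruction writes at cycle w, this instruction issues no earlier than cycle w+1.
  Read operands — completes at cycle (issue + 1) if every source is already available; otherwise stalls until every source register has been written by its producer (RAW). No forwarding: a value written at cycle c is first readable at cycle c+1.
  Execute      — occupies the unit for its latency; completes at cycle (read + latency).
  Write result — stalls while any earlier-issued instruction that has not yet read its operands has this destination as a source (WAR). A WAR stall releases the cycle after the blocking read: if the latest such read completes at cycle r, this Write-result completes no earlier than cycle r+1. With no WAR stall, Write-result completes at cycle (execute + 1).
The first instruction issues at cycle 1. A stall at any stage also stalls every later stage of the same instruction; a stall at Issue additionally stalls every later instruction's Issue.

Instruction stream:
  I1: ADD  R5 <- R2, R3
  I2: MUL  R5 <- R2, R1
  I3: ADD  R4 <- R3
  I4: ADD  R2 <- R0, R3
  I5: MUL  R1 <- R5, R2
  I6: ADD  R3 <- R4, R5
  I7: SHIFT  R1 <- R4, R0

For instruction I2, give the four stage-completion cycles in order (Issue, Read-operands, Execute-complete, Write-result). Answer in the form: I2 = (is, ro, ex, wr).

I2 = (6, 7, 13, 14)

I1: IS=1 RO=2 EX=4 WR=5
I2: IS=6 RO=7 EX=13 WR=14  [WAW R5: wait I1 write@5]
I3: IS=7 RO=8 EX=10 WR=11
I4: IS=12 RO=13 EX=15 WR=16  [struct: ADD busy until I3 writes@11]
I5: IS=15 RO=17 EX=23 WR=24  [struct: MUL busy until I2 writes@14; RAW R2: wait I4 write@16]
I6: IS=17 RO=18 EX=20 WR=21  [struct: ADD busy until I4 writes@16]
I7: IS=25 RO=26 EX=27 WR=28  [WAW R1: wait I5 write@24]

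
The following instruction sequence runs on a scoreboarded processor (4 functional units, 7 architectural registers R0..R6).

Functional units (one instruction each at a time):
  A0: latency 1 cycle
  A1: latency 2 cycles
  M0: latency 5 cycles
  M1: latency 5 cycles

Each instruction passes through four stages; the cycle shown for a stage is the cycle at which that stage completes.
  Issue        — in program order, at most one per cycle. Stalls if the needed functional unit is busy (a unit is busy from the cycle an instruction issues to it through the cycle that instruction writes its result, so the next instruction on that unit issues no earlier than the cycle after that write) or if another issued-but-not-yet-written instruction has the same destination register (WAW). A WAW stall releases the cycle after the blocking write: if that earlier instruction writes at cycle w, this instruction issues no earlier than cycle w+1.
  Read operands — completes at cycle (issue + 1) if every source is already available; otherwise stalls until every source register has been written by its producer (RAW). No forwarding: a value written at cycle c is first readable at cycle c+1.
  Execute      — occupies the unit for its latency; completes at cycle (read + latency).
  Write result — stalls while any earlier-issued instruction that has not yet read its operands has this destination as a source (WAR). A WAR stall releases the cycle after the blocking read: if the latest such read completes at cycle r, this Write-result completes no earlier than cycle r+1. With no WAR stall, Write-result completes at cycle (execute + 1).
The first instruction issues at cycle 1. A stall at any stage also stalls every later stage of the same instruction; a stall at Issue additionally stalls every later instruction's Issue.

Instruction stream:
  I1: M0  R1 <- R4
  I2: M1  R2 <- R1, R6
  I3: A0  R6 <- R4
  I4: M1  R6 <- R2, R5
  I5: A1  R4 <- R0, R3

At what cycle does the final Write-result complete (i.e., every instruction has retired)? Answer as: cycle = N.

cycle = 23

1) issue 1, read 2, done 7, write 8
2) issue 2, read 9, done 14, write 15  <RAW R1: wait I1 write@8>
3) issue 3, read 4, done 5, write 10  <WAR R6: wait I2 read@9>
4) issue 16, read 17, done 22, write 23  <struct: M1 busy until I2 writes@15>
5) issue 17, read 18, done 20, write 21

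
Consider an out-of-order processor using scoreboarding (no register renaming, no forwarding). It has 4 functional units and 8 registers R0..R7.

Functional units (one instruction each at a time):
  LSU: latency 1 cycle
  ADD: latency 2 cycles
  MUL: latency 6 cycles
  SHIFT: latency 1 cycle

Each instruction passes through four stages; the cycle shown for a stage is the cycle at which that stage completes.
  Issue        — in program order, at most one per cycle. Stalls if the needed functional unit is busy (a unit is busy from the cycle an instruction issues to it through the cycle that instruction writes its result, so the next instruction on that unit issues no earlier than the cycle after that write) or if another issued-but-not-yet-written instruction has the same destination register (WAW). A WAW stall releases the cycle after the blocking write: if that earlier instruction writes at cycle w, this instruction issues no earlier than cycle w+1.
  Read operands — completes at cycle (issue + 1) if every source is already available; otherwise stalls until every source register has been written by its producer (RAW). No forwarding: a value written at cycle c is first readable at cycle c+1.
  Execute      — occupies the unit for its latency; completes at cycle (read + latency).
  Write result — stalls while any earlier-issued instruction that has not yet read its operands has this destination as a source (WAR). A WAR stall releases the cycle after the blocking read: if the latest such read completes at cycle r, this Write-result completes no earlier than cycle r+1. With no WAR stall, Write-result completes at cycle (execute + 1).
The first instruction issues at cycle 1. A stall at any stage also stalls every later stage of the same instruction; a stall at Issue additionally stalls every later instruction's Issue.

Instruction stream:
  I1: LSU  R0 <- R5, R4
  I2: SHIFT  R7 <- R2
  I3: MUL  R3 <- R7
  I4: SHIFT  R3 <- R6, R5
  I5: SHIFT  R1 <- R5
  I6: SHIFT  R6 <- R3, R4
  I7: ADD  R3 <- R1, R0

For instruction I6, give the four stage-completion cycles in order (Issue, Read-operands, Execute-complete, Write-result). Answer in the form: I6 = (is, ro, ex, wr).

t=1  I1 dispatched to LSU
t=2  I1 operands ready | I2 dispatched to SHIFT
t=3  I1 complete | I2 operands ready | I3 dispatched to MUL
t=4  R0←I1 | I2 complete
t=5  R7←I2
t=6  I3 operands ready
t=12  I3 complete
t=13  R3←I3
t=14  I4 dispatched to SHIFT
t=15  I4 operands ready
t=16  I4 complete
t=17  R3←I4
t=18  I5 dispatched to SHIFT
t=19  I5 operands ready
t=20  I5 complete
t=21  R1←I5
t=22  I6 dispatched to SHIFT
t=23  I6 operands ready | I7 dispatched to ADD
t=24  I6 complete | I7 operands ready
t=25  R6←I6
t=26  I7 complete
t=27  R3←I7

I6 = (22, 23, 24, 25)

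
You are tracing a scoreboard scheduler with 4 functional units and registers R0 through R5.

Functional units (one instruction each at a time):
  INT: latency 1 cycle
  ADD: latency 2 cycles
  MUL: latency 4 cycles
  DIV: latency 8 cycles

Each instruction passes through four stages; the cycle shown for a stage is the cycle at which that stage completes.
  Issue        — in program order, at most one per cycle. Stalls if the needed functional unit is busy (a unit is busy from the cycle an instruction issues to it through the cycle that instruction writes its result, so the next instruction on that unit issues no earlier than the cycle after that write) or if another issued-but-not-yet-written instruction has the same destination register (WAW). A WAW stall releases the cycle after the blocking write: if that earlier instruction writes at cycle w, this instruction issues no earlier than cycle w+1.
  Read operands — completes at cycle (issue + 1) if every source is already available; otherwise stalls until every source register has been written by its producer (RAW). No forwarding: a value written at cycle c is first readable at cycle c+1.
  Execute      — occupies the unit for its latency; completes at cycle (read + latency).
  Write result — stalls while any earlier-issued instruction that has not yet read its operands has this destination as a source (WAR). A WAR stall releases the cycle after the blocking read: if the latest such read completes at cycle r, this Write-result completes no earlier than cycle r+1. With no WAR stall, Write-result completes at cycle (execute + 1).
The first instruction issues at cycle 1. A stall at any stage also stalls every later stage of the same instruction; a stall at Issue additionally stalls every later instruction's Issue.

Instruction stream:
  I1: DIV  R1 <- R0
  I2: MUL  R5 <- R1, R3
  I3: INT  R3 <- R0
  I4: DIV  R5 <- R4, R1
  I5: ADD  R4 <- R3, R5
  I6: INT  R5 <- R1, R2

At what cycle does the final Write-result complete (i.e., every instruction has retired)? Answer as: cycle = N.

  I1 | 1 | 2 | 10 | 11
  I2 | 2 | 12 | 16 | 17   RAW R1: wait I1 write@11
  I3 | 3 | 4 | 5 | 13   WAR R3: wait I2 read@12
  I4 | 18 | 19 | 27 | 28   WAW R5: wait I2 write@17
  I5 | 19 | 29 | 31 | 32   RAW R5: wait I4 write@28
  I6 | 29 | 30 | 31 | 32   WAW R5: wait I4 write@28

cycle = 32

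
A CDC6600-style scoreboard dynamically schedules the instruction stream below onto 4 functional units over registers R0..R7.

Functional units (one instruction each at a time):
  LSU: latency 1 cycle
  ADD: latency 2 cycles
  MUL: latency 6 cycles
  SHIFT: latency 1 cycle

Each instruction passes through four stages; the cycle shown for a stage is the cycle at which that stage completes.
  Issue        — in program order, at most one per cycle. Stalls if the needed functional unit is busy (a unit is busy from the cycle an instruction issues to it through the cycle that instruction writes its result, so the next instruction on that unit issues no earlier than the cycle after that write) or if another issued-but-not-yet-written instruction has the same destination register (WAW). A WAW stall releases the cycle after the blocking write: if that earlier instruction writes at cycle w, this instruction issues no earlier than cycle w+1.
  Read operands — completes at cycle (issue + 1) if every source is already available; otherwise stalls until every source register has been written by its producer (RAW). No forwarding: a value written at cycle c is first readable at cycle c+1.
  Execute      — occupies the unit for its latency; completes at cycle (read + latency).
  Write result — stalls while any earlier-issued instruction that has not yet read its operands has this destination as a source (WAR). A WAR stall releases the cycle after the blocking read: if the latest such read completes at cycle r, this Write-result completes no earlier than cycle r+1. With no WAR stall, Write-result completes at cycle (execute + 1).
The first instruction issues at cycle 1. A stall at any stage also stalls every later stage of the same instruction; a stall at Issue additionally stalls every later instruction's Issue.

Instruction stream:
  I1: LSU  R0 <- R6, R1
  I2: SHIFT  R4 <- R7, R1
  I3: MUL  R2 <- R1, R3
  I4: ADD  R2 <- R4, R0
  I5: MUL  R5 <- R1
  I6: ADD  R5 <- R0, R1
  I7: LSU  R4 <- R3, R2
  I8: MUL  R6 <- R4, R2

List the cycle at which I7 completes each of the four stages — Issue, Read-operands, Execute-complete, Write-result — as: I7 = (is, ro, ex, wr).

I7 = (23, 24, 25, 26)

[1] issue I1 (LSU)
[2] I1 read-ops; issue I2 (SHIFT)
[3] I1 finished on LSU; I2 read-ops; issue I3 (MUL)
[4] I1→R0; I2 finished on SHIFT; I3 read-ops
[5] I2→R4
[10] I3 finished on MUL
[11] I3→R2
[12] issue I4 (ADD)
[13] I4 read-ops; issue I5 (MUL)
[14] I5 read-ops
[15] I4 finished on ADD
[16] I4→R2
[20] I5 finished on MUL
[21] I5→R5
[22] issue I6 (ADD)
[23] I6 read-ops; issue I7 (LSU)
[24] I7 read-ops; issue I8 (MUL)
[25] I6 finished on ADD; I7 finished on LSU
[26] I6→R5; I7→R4
[27] I8 read-ops
[33] I8 finished on MUL
[34] I8→R6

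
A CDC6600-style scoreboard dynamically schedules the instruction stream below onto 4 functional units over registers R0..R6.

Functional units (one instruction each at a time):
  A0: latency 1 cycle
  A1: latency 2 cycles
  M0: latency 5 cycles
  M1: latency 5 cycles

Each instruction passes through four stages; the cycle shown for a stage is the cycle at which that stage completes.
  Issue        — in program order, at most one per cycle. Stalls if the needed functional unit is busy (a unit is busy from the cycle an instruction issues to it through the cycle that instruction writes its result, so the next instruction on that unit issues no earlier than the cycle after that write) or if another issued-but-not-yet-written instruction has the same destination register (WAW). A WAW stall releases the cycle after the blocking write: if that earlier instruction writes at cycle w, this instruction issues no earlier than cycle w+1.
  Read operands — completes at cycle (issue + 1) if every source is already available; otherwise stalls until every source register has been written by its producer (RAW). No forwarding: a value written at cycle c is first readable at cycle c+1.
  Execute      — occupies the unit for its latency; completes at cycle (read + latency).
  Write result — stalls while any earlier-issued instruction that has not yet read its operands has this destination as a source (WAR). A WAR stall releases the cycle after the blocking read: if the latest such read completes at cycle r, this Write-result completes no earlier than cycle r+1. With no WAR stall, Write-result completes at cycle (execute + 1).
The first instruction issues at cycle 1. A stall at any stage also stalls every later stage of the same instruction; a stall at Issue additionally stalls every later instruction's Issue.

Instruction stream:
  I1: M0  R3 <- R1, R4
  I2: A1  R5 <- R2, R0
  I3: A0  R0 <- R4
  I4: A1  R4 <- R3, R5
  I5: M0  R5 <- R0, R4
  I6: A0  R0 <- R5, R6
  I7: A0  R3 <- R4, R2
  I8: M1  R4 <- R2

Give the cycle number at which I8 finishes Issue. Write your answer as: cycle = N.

[1] I1→M0
[2] I1 RO · I2→A1
[3] I2 RO · I3→A0
[4] I3 RO
[5] I2 EX · I3 EX
[6] I2 WR R5 · I3 WR R0
[7] I1 EX · I4→A1
[8] I1 WR R3
[9] I4 RO · I5→M0
[10] I6→A0
[11] I4 EX
[12] I4 WR R4
[13] I5 RO
[18] I5 EX
[19] I5 WR R5
[20] I6 RO
[21] I6 EX
[22] I6 WR R0
[23] I7→A0
[24] I7 RO · I8→M1
[25] I7 EX · I8 RO
[26] I7 WR R3
[30] I8 EX
[31] I8 WR R4

cycle = 24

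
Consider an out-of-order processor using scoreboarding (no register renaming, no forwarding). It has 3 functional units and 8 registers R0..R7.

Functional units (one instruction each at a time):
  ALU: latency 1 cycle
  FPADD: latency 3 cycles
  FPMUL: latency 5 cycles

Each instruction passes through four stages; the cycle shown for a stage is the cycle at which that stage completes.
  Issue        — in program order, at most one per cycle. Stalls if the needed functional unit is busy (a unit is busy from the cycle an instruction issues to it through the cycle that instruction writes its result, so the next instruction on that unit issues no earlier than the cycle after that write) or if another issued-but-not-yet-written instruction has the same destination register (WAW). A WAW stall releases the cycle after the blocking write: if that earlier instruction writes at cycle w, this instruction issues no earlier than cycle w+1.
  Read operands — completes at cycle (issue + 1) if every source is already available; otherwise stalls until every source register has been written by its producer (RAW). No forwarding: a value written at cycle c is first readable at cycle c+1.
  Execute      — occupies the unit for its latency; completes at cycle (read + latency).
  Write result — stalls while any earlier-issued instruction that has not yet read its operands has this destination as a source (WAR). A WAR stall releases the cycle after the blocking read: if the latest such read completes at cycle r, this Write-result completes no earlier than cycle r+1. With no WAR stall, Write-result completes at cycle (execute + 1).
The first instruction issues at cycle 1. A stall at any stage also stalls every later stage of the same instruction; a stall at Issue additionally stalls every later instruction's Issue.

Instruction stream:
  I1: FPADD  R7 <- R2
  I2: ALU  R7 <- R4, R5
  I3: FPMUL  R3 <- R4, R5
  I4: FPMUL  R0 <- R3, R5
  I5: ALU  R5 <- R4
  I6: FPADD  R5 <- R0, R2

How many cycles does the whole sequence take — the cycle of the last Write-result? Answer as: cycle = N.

cycle = 28

[I1] 1/2/5/6
[I2] 7/8/9/10  (WAW R7: wait I1 write@6)
[I3] 8/9/14/15
[I4] 16/17/22/23  (struct: FPMUL busy until I3 writes@15)
[I5] 17/18/19/20
[I6] 21/24/27/28  (WAW R5: wait I5 write@20; RAW R0: wait I4 write@23)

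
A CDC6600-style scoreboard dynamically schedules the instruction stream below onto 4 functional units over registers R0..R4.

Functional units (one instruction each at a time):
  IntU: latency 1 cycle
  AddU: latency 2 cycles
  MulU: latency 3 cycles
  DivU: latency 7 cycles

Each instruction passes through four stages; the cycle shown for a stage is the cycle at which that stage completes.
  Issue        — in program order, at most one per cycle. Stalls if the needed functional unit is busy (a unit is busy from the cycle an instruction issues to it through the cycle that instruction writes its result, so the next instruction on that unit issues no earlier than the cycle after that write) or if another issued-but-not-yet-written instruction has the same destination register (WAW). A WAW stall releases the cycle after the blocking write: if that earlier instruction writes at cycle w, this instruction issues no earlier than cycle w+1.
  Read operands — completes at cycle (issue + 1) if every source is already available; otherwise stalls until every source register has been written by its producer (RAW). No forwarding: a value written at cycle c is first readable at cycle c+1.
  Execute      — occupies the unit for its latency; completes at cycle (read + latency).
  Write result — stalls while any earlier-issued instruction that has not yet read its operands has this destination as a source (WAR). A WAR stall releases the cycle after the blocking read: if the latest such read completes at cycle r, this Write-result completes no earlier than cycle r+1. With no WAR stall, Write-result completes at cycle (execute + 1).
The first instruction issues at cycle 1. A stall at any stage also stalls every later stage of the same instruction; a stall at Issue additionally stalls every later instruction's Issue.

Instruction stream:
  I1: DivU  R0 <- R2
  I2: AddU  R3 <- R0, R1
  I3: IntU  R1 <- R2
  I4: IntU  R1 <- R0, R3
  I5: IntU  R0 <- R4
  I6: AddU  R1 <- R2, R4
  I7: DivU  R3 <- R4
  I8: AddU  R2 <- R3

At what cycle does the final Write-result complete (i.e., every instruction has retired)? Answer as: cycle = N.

[I1] 1/2/9/10
[I2] 2/11/13/14  (RAW R0: wait I1 write@10)
[I3] 3/4/5/12  (WAR R1: wait I2 read@11)
[I4] 13/15/16/17  (struct: IntU busy until I3 writes@12; RAW R3: wait I2 write@14)
[I5] 18/19/20/21  (struct: IntU busy until I4 writes@17)
[I6] 19/20/22/23
[I7] 20/21/28/29
[I8] 24/30/32/33  (struct: AddU busy until I6 writes@23; RAW R3: wait I7 write@29)

cycle = 33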